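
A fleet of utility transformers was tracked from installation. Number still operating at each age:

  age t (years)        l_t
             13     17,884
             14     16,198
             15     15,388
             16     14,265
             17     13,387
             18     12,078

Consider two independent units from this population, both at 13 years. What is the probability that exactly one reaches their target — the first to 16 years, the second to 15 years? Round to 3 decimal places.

0.285

p₁ = l_16/l_13 = 14,265/17,884 = 0.797640; p₂ = l_15/l_13 = 15,388/17,884 = 0.860434.
P(exactly one) = p₁(1−p₂) + (1−p₁)p₂ = 0.111323 + 0.174117 = 0.285441.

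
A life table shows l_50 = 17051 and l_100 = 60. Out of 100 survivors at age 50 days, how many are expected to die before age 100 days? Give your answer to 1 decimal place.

The relevant probability is 1 − 60/17051 = 0.996481.
Expected number = 100 × 0.996481 = 99.6.

99.6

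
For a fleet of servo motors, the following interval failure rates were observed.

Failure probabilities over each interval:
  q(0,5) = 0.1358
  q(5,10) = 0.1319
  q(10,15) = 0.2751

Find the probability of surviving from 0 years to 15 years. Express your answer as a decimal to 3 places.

Survival from 0 to 15 is the product of surviving each interval: (1 − 0.1358) × (1 − 0.1319) × (1 − 0.2751).
= 0.8642 × 0.8681 × 0.7249 = 0.543829.

0.544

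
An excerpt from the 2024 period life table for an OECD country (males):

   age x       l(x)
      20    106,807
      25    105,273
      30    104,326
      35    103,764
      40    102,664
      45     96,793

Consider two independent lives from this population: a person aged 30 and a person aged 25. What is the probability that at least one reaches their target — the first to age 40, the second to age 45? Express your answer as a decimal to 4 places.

p₁ = l(40)/l(30) = 102,664/104,326 = 0.984069; p₂ = l(45)/l(25) = 96,793/105,273 = 0.919448.
P(at least one) = 1 − (1−p₁)(1−p₂) = 1 − 0.015931 × 0.080552 = 0.998717.

0.9987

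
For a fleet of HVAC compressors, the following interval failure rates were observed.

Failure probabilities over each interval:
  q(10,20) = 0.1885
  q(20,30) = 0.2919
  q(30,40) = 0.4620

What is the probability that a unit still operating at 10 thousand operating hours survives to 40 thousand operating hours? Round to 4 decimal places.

0.3091

The overall survival probability is (1 − 0.1885) × (1 − 0.2919) × (1 − 0.4620).
= 0.8115 × 0.7081 × 0.5380 = 0.309147.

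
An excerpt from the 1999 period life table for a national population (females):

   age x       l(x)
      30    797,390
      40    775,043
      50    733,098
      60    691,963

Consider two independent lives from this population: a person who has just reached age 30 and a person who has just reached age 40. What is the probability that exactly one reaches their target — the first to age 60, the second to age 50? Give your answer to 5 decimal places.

p₁ = l(60)/l(30) = 691,963/797,390 = 0.867785; p₂ = l(50)/l(40) = 733,098/775,043 = 0.945880.
P(exactly one) = p₁(1−p₂) + (1−p₁)p₂ = 0.046965 + 0.125060 = 0.172024.

0.17202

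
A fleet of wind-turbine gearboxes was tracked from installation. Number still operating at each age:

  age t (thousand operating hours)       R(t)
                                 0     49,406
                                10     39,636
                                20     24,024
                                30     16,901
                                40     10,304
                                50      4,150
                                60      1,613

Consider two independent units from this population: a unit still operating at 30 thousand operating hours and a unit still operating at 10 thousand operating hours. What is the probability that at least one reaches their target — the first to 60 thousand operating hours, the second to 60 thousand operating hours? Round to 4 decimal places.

p₁ = R(60)/R(30) = 1,613/16,901 = 0.095438; p₂ = R(60)/R(10) = 1,613/39,636 = 0.040695.
P(at least one) = 1 − (1−p₁)(1−p₂) = 1 − 0.904562 × 0.959305 = 0.132249.

0.1322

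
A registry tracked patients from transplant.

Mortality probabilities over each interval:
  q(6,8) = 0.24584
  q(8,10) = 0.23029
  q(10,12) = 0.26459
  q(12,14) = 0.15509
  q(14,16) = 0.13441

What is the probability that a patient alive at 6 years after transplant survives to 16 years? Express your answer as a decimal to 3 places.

0.312

Survival from 6 to 16 is the product of surviving each interval: (1 − 0.24584) × (1 − 0.23029) × (1 − 0.26459) × (1 − 0.15509) × (1 − 0.13441).
= 0.75416 × 0.76971 × 0.73541 × 0.84491 × 0.86559 = 0.312207.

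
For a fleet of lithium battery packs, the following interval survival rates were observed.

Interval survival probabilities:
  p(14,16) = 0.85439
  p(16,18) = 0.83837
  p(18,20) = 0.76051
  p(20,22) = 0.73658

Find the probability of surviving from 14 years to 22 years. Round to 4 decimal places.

Survival from 14 to 22 is the product of surviving each interval: 0.85439 × 0.83837 × 0.76051 × 0.73658.
= 0.401252.

0.4013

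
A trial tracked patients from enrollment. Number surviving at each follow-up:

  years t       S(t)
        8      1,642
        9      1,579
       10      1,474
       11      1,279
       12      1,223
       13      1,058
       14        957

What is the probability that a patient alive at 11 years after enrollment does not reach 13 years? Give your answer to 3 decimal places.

P(die before 13 | alive at 11) = 1 − S(13)/S(11) = 1 − 1,058/1,279 = (221)/1,279 = 0.172791.

0.173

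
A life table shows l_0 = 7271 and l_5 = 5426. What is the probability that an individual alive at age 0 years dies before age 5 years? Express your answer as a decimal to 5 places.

0.25375

P(die before 5 | alive at 0) = 1 − l_5/l_0 = 1 − 5426/7271 = (1845)/7271 = 0.253748.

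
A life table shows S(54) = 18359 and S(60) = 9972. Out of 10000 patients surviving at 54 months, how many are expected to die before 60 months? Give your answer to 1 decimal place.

The relevant probability is 1 − 9972/18359 = 0.456833.
Expected number = 10000 × 0.456833 = 4568.3.

4568.3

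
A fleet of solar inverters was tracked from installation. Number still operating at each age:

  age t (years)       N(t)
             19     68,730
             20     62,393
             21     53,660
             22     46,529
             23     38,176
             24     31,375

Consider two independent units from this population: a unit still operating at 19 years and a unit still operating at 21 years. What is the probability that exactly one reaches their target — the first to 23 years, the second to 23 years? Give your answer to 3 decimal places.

0.477

p₁ = N(23)/N(19) = 38,176/68,730 = 0.555449; p₂ = N(23)/N(21) = 38,176/53,660 = 0.711442.
P(exactly one) = p₁(1−p₂) + (1−p₁)p₂ = 0.160279 + 0.316272 = 0.476552.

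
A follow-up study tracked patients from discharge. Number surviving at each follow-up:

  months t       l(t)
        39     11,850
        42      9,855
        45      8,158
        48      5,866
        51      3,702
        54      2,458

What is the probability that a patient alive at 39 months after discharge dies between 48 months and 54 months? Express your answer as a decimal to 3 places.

0.288

This is the probability of reaching 48 but not 54, conditional on being alive at 39: (l(48) − l(54)) / l(39).
= (5,866 − 2,458) / 11,850 = 3,408 / 11,850 = 0.287595.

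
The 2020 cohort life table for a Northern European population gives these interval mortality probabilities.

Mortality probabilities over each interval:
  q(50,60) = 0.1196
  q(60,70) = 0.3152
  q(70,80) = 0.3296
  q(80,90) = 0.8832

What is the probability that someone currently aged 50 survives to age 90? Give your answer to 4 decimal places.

0.0472

Survival from 50 to 90 is the product of surviving each interval: (1 − 0.1196) × (1 − 0.3152) × (1 − 0.3296) × (1 − 0.8832).
= 0.8804 × 0.6848 × 0.6704 × 0.1168 = 0.047209.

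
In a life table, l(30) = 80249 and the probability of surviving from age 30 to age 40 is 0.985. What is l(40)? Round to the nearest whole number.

l(40) = l(30) × p = 80249 × 0.985 = 79045.

79045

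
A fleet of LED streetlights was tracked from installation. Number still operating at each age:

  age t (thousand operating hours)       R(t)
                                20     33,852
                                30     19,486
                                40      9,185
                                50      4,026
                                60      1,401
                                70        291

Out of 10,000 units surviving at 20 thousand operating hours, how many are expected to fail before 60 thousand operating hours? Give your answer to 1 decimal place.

The relevant probability is 1 − 1,401/33,852 = 0.958614.
Expected number = 10,000 × 0.958614 = 9586.1.

9586.1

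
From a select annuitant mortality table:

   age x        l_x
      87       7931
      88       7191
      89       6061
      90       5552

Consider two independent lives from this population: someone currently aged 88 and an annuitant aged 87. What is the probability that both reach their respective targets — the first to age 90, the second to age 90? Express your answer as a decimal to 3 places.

0.540

p₁ = l_90/l_88 = 5552/7191 = 0.772076; p₂ = l_90/l_87 = 5552/7931 = 0.700038.
P(both) = p₁ × p₂ = 0.772076 × 0.700038 = 0.540483.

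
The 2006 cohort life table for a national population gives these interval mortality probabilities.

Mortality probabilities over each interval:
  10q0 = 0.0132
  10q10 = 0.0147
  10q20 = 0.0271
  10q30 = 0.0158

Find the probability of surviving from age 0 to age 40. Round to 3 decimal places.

The overall survival probability is (1 − 0.0132) × (1 − 0.0147) × (1 − 0.0271) × (1 − 0.0158).
= 0.9868 × 0.9853 × 0.9729 × 0.9842 = 0.930999.

0.931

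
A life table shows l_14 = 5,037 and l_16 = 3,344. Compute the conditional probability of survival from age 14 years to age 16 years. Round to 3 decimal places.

0.664

The conditional survival probability is l_16/l_14 = 3,344/5,037 = 0.663887.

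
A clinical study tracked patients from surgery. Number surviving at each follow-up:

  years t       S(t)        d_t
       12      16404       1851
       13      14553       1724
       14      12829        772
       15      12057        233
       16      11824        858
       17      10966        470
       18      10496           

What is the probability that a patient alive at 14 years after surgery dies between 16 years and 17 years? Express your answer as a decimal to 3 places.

0.067

This is the probability of reaching 16 but not 17, conditional on being alive at 14: (S(16) − S(17)) / S(14).
= (11824 − 10966) / 12829 = 858 / 12829 = 0.066880.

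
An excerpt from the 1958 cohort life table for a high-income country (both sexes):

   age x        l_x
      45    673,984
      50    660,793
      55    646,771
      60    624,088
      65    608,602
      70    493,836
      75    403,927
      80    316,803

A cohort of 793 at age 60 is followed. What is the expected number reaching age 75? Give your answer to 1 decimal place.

The relevant probability is 403,927/624,088 = 0.647228.
Expected number = 793 × 0.647228 = 513.3.

513.3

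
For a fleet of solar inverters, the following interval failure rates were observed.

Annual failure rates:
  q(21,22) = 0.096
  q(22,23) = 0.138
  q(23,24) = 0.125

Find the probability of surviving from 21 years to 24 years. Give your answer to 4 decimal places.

0.6818

Survival from 21 to 24 is the product of surviving each interval: (1 − 0.096) × (1 − 0.138) × (1 − 0.125).
= 0.904 × 0.862 × 0.875 = 0.681842.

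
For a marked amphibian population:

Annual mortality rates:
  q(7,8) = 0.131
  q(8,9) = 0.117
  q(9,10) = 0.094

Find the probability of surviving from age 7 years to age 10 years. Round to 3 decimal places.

0.695

Chaining the interval survival probabilities: (1 − 0.131) × (1 − 0.117) × (1 − 0.094).
= 0.869 × 0.883 × 0.906 = 0.695198.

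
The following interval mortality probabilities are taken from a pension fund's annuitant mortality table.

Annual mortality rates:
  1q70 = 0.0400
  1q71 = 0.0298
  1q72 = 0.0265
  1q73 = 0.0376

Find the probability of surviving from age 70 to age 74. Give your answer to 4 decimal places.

The overall survival probability is (1 − 0.0400) × (1 − 0.0298) × (1 − 0.0265) × (1 − 0.0376).
= 0.9600 × 0.9702 × 0.9735 × 0.9624 = 0.872618.

0.8726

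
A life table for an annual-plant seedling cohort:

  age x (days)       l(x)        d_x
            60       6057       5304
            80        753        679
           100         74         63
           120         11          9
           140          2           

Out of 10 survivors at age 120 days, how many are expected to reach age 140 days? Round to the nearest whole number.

The relevant probability is 2/11 = 0.181818.
Expected number = 10 × 0.181818 = 2.

2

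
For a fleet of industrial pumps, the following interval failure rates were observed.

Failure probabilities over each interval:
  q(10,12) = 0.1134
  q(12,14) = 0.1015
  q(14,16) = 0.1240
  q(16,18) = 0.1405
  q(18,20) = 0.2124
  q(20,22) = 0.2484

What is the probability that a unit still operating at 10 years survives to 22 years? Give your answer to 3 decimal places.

Survival from 10 to 22 is the product of surviving each interval: (1 − 0.1134) × (1 − 0.1015) × (1 − 0.1240) × (1 − 0.1405) × (1 − 0.2124) × (1 − 0.2484).
= 0.8866 × 0.8985 × 0.8760 × 0.8595 × 0.7876 × 0.7516 = 0.355049.

0.355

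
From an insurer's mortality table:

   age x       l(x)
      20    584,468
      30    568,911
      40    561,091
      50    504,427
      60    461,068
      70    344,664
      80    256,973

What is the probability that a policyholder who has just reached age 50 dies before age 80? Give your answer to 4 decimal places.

P(die before 80 | alive at 50) = 1 − l(80)/l(50) = 1 − 256,973/504,427 = (247,454)/504,427 = 0.490565.

0.4906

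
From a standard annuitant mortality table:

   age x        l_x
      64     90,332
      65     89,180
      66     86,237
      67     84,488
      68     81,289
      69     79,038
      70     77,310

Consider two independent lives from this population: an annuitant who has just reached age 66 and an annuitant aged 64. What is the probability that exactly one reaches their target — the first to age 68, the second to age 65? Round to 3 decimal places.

0.069

p₁ = l_68/l_66 = 81,289/86,237 = 0.942623; p₂ = l_65/l_64 = 89,180/90,332 = 0.987247.
P(exactly one) = p₁(1−p₂) + (1−p₁)p₂ = 0.012021 + 0.056645 = 0.068667.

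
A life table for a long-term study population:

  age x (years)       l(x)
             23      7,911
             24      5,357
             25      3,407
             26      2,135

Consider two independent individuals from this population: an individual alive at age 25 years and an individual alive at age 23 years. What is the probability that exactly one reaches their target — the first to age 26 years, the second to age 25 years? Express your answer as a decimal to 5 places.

p₁ = l(26)/l(25) = 2,135/3,407 = 0.626651; p₂ = l(25)/l(23) = 3,407/7,911 = 0.430666.
P(exactly one) = p₁(1−p₂) + (1−p₁)p₂ = 0.356774 + 0.160789 = 0.517562.

0.51756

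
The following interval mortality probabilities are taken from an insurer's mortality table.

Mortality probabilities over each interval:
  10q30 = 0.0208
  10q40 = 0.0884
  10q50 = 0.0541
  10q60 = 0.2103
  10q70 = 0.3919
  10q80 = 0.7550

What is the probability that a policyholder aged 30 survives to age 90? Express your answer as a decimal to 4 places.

0.0993

Survival from 30 to 90 is the product of surviving each interval: (1 − 0.0208) × (1 − 0.0884) × (1 − 0.0541) × (1 − 0.2103) × (1 − 0.3919) × (1 − 0.7550).
= 0.9792 × 0.9116 × 0.9459 × 0.7897 × 0.6081 × 0.2450 = 0.099340.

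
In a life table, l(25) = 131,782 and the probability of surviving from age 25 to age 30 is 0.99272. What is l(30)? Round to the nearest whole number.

130823

l(30) = l(25) × p = 131,782 × 0.99272 = 130823.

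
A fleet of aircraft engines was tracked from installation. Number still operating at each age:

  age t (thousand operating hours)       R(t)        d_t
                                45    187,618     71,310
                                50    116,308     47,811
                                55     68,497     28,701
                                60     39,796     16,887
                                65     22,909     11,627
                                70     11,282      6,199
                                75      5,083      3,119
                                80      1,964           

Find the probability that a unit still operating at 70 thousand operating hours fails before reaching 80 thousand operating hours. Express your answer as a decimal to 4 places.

0.8259

P(fail before 80 | operational at 70) = 1 − R(80)/R(70) = 1 − 1,964/11,282 = (9,318)/11,282 = 0.825917.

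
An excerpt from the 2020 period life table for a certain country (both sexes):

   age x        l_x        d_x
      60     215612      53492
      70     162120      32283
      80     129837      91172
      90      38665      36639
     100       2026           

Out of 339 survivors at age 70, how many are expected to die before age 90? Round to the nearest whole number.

The relevant probability is 1 − 38665/162120 = 0.761504.
Expected number = 339 × 0.761504 = 258.

258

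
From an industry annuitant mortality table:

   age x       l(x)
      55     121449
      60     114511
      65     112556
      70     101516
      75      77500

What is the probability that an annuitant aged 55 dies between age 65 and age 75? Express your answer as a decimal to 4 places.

0.2886

This is the probability of reaching 65 but not 75, conditional on being alive at 55: (l(65) − l(75)) / l(55).
= (112556 − 77500) / 121449 = 35056 / 121449 = 0.288648.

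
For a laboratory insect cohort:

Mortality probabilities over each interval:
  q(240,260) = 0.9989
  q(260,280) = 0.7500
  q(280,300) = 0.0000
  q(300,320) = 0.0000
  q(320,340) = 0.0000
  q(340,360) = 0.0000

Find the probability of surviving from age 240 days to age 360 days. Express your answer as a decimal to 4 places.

The overall survival probability is (1 − 0.9989) × (1 − 0.7500) × (1 − 0.0000) × (1 − 0.0000) × (1 − 0.0000) × (1 − 0.0000).
= 0.0011 × 0.2500 × 1.0000 × 1.0000 × 1.0000 × 1.0000 = 0.000275.

0.0003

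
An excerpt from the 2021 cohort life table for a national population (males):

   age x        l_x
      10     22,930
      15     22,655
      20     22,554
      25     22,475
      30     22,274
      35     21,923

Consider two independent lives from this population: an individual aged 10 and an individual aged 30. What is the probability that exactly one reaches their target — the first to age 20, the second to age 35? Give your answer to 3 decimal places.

0.032

p₁ = l_20/l_10 = 22,554/22,930 = 0.983602; p₂ = l_35/l_30 = 21,923/22,274 = 0.984242.
P(exactly one) = p₁(1−p₂) + (1−p₁)p₂ = 0.015500 + 0.016140 = 0.031639.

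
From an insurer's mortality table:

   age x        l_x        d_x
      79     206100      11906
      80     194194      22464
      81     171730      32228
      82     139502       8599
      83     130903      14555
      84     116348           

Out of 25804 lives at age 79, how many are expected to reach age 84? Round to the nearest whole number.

14567

The relevant probability is 116348/206100 = 0.564522.
Expected number = 25804 × 0.564522 = 14567.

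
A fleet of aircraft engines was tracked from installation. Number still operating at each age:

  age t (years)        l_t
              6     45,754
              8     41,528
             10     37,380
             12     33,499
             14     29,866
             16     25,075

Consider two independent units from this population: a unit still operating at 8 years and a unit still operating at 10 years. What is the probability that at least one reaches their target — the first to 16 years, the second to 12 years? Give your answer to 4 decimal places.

p₁ = l_16/l_8 = 25,075/41,528 = 0.603809; p₂ = l_12/l_10 = 33,499/37,380 = 0.896174.
P(at least one) = 1 − (1−p₁)(1−p₂) = 1 − 0.396191 × 0.103826 = 0.958865.

0.9589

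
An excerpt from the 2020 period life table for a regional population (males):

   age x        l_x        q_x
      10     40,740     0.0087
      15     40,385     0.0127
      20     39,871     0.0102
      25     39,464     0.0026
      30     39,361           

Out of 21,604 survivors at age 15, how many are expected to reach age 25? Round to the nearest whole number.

The relevant probability is 39,464/40,385 = 0.977195.
Expected number = 21,604 × 0.977195 = 21111.

21111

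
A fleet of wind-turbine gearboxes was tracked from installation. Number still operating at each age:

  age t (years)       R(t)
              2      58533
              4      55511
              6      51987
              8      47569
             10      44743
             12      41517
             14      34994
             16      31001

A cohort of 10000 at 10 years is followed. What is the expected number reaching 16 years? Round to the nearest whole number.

6929

The relevant probability is 31001/44743 = 0.692868.
Expected number = 10000 × 0.692868 = 6929.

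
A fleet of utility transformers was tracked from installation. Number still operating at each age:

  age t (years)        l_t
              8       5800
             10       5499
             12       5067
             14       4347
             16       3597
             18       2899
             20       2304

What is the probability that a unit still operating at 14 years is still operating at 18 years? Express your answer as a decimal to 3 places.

0.667

The conditional survival probability is l_18/l_14 = 2899/4347 = 0.666897.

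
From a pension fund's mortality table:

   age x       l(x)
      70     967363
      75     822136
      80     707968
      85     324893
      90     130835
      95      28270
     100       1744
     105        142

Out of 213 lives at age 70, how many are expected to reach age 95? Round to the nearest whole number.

6

The relevant probability is 28270/967363 = 0.029224.
Expected number = 213 × 0.029224 = 6.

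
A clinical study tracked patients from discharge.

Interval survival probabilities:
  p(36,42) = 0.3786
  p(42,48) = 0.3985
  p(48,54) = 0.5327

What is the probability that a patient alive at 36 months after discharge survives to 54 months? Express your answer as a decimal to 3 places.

Survival from 36 to 54 is the product of surviving each interval: 0.3786 × 0.3985 × 0.5327.
= 0.080370.

0.080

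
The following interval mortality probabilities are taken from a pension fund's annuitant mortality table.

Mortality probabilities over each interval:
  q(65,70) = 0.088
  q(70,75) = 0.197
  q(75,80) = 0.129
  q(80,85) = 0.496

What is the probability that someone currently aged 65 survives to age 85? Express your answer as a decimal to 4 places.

The overall survival probability is (1 − 0.088) × (1 − 0.197) × (1 − 0.129) × (1 − 0.496).
= 0.912 × 0.803 × 0.871 × 0.504 = 0.321484.

0.3215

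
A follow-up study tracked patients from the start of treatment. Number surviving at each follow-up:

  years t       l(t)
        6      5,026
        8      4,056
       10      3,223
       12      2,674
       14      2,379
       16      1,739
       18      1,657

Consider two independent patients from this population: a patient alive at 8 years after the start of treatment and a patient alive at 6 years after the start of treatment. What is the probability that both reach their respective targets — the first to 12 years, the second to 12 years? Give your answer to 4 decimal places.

0.3508

p₁ = l(12)/l(8) = 2,674/4,056 = 0.659270; p₂ = l(12)/l(6) = 2,674/5,026 = 0.532033.
P(both) = p₁ × p₂ = 0.659270 × 0.532033 = 0.350753.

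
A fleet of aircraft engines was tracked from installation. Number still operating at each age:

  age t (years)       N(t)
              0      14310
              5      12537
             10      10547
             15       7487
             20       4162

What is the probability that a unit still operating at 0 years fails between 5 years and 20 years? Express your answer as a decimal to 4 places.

This is the probability of reaching 5 but not 20, conditional on being operational at 0: (N(5) − N(20)) / N(0).
= (12537 − 4162) / 14310 = 8375 / 14310 = 0.585255.

0.5853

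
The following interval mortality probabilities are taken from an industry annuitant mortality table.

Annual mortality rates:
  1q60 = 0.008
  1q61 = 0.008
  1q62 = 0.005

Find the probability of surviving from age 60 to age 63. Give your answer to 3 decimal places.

0.979

The overall survival probability is (1 − 0.008) × (1 − 0.008) × (1 − 0.005).
= 0.992 × 0.992 × 0.995 = 0.979144.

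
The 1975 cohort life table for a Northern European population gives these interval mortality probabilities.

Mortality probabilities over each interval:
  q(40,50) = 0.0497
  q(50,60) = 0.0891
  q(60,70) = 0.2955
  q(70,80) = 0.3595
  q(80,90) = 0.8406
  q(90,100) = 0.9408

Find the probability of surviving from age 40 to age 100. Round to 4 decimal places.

0.0037

P(survive 40→100) = (1 − 0.0497) × (1 − 0.0891) × (1 − 0.2955) × (1 − 0.3595) × (1 − 0.8406) × (1 − 0.9408).
= 0.9503 × 0.9109 × 0.7045 × 0.6405 × 0.1594 × 0.0592 = 0.003686.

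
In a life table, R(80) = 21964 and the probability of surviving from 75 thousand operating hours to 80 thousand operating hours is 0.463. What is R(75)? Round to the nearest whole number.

47438

R(75) = R(80) / p = 21964 / 0.463 = 47438.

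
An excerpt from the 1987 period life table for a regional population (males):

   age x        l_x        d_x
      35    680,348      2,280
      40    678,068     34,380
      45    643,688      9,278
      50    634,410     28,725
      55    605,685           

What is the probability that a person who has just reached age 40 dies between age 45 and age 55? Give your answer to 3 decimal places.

0.056

This is the probability of reaching 45 but not 55, conditional on being alive at 40: (l_45 − l_55) / l_40.
= (643,688 − 605,685) / 678,068 = 38,003 / 678,068 = 0.056046.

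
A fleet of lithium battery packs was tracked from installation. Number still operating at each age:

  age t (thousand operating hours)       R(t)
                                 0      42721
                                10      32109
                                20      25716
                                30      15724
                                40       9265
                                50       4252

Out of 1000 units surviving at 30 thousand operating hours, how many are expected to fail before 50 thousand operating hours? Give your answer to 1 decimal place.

The relevant probability is 1 − 4252/15724 = 0.729585.
Expected number = 1000 × 0.729585 = 729.6.

729.6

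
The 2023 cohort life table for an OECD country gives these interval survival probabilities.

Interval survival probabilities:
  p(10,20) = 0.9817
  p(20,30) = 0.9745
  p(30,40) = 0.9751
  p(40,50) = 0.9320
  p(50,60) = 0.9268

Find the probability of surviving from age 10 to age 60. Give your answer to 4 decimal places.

0.8058

Chaining the interval survival probabilities: 0.9817 × 0.9745 × 0.9751 × 0.9320 × 0.9268.
= 0.805771.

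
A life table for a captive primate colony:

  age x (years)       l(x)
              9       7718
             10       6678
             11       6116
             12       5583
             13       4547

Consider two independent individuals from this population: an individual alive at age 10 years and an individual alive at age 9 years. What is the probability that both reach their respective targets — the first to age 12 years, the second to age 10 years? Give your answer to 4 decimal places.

p₁ = l(12)/l(10) = 5583/6678 = 0.836029; p₂ = l(10)/l(9) = 6678/7718 = 0.865250.
P(both) = p₁ × p₂ = 0.836029 × 0.865250 = 0.723374.

0.7234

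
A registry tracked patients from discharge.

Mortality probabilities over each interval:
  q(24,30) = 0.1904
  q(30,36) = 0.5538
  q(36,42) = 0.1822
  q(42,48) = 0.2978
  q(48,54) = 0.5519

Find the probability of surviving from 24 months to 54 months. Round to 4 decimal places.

0.0930

The overall survival probability is (1 − 0.1904) × (1 − 0.5538) × (1 − 0.1822) × (1 − 0.2978) × (1 − 0.5519).
= 0.8096 × 0.4462 × 0.8178 × 0.7022 × 0.4481 = 0.092957.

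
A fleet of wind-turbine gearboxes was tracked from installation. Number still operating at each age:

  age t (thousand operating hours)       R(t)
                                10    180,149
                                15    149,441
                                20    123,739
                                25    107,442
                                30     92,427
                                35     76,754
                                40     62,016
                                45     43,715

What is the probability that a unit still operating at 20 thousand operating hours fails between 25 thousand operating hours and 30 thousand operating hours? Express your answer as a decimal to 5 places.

This is the probability of reaching 25 but not 30, conditional on being operational at 20: (R(25) − R(30)) / R(20).
= (107,442 − 92,427) / 123,739 = 15,015 / 123,739 = 0.121344.

0.12134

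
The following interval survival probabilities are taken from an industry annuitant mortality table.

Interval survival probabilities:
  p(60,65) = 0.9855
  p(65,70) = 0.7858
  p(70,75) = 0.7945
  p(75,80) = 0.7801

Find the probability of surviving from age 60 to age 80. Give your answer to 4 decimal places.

P(survive 60→80) = 0.9855 × 0.7858 × 0.7945 × 0.7801.
= 0.479969.

0.4800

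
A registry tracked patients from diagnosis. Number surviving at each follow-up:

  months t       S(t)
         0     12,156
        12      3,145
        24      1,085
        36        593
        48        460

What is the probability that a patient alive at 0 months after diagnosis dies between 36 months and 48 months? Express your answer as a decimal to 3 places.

0.011

This is the probability of reaching 36 but not 48, conditional on being alive at 0: (S(36) − S(48)) / S(0).
= (593 − 460) / 12,156 = 133 / 12,156 = 0.010941.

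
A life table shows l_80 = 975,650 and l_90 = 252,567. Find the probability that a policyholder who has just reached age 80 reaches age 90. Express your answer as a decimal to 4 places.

0.2589

The conditional survival probability is l_90/l_80 = 252,567/975,650 = 0.258870.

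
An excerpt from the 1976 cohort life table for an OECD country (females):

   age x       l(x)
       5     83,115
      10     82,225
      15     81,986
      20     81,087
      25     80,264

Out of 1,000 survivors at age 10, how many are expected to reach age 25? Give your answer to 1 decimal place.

976.2

The relevant probability is 80,264/82,225 = 0.976151.
Expected number = 1,000 × 0.976151 = 976.2.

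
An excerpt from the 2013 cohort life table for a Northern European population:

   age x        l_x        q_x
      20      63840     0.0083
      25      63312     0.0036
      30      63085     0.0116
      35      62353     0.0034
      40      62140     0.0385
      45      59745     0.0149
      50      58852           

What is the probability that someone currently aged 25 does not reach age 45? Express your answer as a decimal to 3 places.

0.056

P(die before 45 | alive at 25) = 1 − l_45/l_25 = 1 − 59745/63312 = (3567)/63312 = 0.056340.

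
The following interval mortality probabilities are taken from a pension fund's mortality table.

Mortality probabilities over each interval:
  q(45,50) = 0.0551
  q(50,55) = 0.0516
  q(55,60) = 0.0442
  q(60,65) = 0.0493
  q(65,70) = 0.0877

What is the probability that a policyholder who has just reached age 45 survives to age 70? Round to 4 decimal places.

Chaining the interval survival probabilities: (1 − 0.0551) × (1 − 0.0516) × (1 − 0.0442) × (1 − 0.0493) × (1 − 0.0877).
= 0.9449 × 0.9484 × 0.9558 × 0.9507 × 0.9123 = 0.742892.

0.7429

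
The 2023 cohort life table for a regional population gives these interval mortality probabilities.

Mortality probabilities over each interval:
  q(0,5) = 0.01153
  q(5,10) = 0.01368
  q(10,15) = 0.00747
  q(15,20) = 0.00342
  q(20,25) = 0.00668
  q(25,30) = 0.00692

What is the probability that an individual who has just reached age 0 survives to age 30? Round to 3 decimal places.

Survival from 0 to 30 is the product of surviving each interval: (1 − 0.01153) × (1 − 0.01368) × (1 − 0.00747) × (1 − 0.00342) × (1 − 0.00668) × (1 − 0.00692).
= 0.98847 × 0.98632 × 0.99253 × 0.99658 × 0.99332 × 0.99308 = 0.951285.

0.951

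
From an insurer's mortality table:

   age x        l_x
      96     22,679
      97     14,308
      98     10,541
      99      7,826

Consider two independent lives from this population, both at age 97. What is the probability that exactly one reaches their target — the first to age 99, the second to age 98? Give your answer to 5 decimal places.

0.47776

p₁ = l_99/l_97 = 7,826/14,308 = 0.546967; p₂ = l_98/l_97 = 10,541/14,308 = 0.736721.
P(exactly one) = p₁(1−p₂) + (1−p₁)p₂ = 0.144005 + 0.333759 = 0.477764.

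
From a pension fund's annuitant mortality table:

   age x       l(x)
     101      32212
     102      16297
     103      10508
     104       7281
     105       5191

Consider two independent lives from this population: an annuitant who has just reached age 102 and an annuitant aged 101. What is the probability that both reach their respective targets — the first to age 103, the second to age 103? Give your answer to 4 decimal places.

0.2103

p₁ = l(103)/l(102) = 10508/16297 = 0.644781; p₂ = l(103)/l(101) = 10508/32212 = 0.326214.
P(both) = p₁ × p₂ = 0.644781 × 0.326214 = 0.210337.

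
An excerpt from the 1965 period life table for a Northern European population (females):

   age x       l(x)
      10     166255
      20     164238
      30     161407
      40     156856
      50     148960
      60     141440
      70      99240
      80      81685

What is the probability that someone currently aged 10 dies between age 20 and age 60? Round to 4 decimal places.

0.1371

This is the probability of reaching 20 but not 60, conditional on being alive at 10: (l(20) − l(60)) / l(10).
= (164238 − 141440) / 166255 = 22798 / 166255 = 0.137127.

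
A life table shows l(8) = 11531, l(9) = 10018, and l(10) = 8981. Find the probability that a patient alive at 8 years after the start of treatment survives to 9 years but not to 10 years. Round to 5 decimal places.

This is the probability of reaching 9 but not 10, conditional on being alive at 8: (l(9) − l(10)) / l(8).
= (10018 − 8981) / 11531 = 1037 / 11531 = 0.089931.

0.08993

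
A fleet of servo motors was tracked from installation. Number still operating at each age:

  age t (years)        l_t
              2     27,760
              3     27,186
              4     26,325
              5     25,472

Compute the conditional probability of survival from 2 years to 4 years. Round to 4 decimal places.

The conditional survival probability is l_4/l_2 = 26,325/27,760 = 0.948307.

0.9483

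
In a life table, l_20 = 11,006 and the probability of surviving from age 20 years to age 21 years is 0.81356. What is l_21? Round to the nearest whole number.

l_21 = l_20 × p = 11,006 × 0.81356 = 8954.

8954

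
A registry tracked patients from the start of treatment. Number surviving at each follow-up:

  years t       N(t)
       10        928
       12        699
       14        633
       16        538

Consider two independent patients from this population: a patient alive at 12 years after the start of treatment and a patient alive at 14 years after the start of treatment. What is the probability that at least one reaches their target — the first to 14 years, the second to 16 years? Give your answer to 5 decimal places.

0.98583

p₁ = N(14)/N(12) = 633/699 = 0.905579; p₂ = N(16)/N(14) = 538/633 = 0.849921.
P(at least one) = 1 − (1−p₁)(1−p₂) = 1 − 0.094421 × 0.150079 = 0.985829.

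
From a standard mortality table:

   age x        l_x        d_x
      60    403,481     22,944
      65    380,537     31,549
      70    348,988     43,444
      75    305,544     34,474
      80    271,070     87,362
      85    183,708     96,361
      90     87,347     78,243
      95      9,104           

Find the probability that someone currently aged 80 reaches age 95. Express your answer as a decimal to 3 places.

We want 15p80 = l_95/l_80.
The conditional survival probability is l_95/l_80 = 9,104/271,070 = 0.033585.

0.034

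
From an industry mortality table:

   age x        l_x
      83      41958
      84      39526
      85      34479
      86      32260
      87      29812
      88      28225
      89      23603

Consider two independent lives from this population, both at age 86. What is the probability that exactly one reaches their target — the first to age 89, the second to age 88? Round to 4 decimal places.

p₁ = l_89/l_86 = 23603/32260 = 0.731649; p₂ = l_88/l_86 = 28225/32260 = 0.874923.
P(exactly one) = p₁(1−p₂) + (1−p₁)p₂ = 0.091512 + 0.234786 = 0.326299.

0.3263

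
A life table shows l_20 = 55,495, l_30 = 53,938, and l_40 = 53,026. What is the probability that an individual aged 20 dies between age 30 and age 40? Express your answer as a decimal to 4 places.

0.0164

We want 10|10q20 = (l_30 − l_40)/l_20.
This is the probability of reaching 30 but not 40, conditional on being alive at 20: (l_30 − l_40) / l_20.
= (53,938 − 53,026) / 55,495 = 912 / 55,495 = 0.016434.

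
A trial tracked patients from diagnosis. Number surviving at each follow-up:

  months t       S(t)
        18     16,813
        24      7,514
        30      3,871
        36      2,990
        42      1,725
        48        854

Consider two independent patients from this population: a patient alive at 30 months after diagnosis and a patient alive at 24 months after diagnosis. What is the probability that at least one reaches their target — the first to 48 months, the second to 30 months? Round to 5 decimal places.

0.62213

p₁ = S(48)/S(30) = 854/3,871 = 0.220615; p₂ = S(30)/S(24) = 3,871/7,514 = 0.515172.
P(at least one) = 1 − (1−p₁)(1−p₂) = 1 − 0.779385 × 0.484828 = 0.622132.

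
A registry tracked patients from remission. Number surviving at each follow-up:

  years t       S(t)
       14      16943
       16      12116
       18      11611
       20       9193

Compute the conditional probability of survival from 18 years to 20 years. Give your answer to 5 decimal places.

0.79175

The conditional survival probability is S(20)/S(18) = 9193/11611 = 0.791749.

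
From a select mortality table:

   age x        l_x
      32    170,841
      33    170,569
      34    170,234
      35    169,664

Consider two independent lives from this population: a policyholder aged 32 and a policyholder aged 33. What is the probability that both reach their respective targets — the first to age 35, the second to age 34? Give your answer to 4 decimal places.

p₁ = l_35/l_32 = 169,664/170,841 = 0.993111; p₂ = l_34/l_33 = 170,234/170,569 = 0.998036.
P(both) = p₁ × p₂ = 0.993111 × 0.998036 = 0.991161.

0.9912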